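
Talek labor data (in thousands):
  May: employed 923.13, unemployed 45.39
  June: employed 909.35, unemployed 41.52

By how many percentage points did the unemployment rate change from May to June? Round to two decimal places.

The unemployment rate changed by −0.32 percentage points.

May: labor force = 923.13 + 45.39 = 968.52; u = 45.39/968.52 = 4.69%.
June: labor force = 909.35 + 41.52 = 950.87; u = 41.52/950.87 = 4.37%.
Change = 4.37% − 4.69% = −0.32 pp.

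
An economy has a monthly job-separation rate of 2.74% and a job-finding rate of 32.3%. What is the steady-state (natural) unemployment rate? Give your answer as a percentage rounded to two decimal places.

Steady-state unemployment rate ≈ 7.82%.

At steady state the flows balance: s·E = f·U, so U/(E+U) = s/(s+f).
u* = 2.74 / (2.74 + 32.3) = 2.74 / 35.04 = 7.82%.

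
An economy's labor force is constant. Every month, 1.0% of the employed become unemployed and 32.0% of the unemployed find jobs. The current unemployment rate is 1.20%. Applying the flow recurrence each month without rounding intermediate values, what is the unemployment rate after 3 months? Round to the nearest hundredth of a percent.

Unemployment rate after three months ≈ 2.48%.

With a fixed labor force, u_{t+1} = u_t + s·(1−u_t) − f·u_t = u_t·(1−s−f) + s.
Here 1−s−f = 0.670 and s = 0.010.
u_1 = 0.012000 × 0.670 + 0.010 = 0.018040.
u_2 = 0.018040 × 0.670 + 0.010 = 0.022087.
u_3 = 0.022087 × 0.670 + 0.010 = 0.024798.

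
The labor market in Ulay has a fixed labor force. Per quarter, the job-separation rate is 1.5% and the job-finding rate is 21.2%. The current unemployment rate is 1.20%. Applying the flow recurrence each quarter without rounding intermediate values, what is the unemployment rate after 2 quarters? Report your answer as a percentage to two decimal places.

With a fixed labor force, u_{t+1} = u_t + s·(1−u_t) − f·u_t = u_t·(1−s−f) + s.
Here 1−s−f = 0.773 and s = 0.015.
u_1 = 0.012000 × 0.773 + 0.015 = 0.024276.
u_2 = 0.024276 × 0.773 + 0.015 = 0.033765.

Unemployment rate after two quarters ≈ 3.38%.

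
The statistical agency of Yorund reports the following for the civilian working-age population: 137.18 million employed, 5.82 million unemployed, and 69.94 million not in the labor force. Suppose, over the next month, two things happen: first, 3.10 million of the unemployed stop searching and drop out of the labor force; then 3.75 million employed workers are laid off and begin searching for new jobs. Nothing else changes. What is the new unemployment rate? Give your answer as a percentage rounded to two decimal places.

Initially, labor force = 137.18 + 5.82 = 143.00 million, so u = 5.82/143.00 = 4.07%.
After the first change, unemployed and labor force both fall by 3.10 → E = 137.18, U = 2.72, labor force = 139.90 million.
After the second change, employed falls and unemployed rises by 3.75; labor force unchanged → E = 133.43, U = 6.47, labor force = 139.90 million.
New unemployment rate = 6.47 / 139.90 = 4.62%.

New unemployment rate ≈ 4.62%.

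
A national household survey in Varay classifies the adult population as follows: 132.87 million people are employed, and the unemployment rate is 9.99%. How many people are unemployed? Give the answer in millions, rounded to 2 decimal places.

About 14.75 million are unemployed.

Let U be the number unemployed. The labor force is E + U, and U/(E+U) = 0.0999.
So U = 0.0999 × 132.87 / (1 − 0.0999) = 13.2737 / 0.9001 ≈ 14.75 million.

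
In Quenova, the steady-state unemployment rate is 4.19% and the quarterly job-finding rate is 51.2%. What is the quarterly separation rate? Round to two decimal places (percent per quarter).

Separation rate ≈ 2.24% per quarter.

From u* = s/(s+f): s = u·f/(1−u).
s = 0.0419 × 51.2 / (1 − 0.0419) = 2.1453 / 0.9581 ≈ 2.24% per quarter.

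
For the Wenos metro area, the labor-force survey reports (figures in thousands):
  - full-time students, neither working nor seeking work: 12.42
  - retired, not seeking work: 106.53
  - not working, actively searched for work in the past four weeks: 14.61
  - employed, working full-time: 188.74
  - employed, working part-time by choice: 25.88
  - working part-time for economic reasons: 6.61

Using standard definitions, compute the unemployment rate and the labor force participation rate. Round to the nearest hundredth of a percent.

Employed = 188.74 + 25.88 + 6.61 = 221.23 thousand (anyone who worked, including part-time for economic reasons, counts as employed).
Unemployed = 14.61 thousand.
Labor force = 221.23 + 14.61 = 235.84 thousand.
Not in labor force = 12.42 + 106.53 = 118.95 thousand (those not working and not actively searching are outside the labor force).
Civilian working-age population = 235.84 + 118.95 = 354.79 thousand.
Unemployment rate = 14.61 / 235.84 = 6.19%.
Labor force participation rate = 235.84 / 354.79 = 66.47%.

Unemployment rate ≈ 6.19%; labor force participation rate ≈ 66.47%.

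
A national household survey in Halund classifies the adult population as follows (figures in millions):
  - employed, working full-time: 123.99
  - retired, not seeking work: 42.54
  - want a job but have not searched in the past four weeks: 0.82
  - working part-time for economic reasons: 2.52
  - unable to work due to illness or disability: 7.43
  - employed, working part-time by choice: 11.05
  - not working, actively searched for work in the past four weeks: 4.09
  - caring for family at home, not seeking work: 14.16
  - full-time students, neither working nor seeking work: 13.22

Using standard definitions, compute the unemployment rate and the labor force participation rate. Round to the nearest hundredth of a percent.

Employed = 123.99 + 2.52 + 11.05 = 137.56 million (anyone who worked, including part-time for economic reasons, counts as employed).
Unemployed = 4.09 million.
Labor force = 137.56 + 4.09 = 141.65 million.
Not in labor force = 42.54 + 0.82 + 7.43 + 14.16 + 13.22 = 78.17 million (those not working and not actively searching are outside the labor force — including those who want a job but have given up searching).
Civilian working-age population = 141.65 + 78.17 = 219.82 million.
Unemployment rate = 4.09 / 141.65 = 2.89%.
Labor force participation rate = 141.65 / 219.82 = 64.44%.

Unemployment rate ≈ 2.89%; labor force participation rate ≈ 64.44%.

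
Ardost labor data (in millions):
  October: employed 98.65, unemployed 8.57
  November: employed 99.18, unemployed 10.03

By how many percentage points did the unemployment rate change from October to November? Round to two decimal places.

October: labor force = 98.65 + 8.57 = 107.22; u = 8.57/107.22 = 7.99%.
November: labor force = 99.18 + 10.03 = 109.21; u = 10.03/109.21 = 9.18%.
Change = 9.18% − 7.99% = +1.19 pp.

The unemployment rate changed by +1.19 percentage points.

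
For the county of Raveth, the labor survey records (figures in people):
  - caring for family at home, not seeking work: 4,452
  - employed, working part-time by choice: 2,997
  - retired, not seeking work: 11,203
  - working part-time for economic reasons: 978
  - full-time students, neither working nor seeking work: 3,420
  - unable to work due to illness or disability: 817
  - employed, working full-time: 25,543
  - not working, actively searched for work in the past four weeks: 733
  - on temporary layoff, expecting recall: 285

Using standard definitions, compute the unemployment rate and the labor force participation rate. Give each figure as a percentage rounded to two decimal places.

Unemployment rate ≈ 3.33%; labor force participation rate ≈ 60.55%.

Employed = 2,997 + 978 + 25,543 = 29,518 (anyone who worked, including part-time for economic reasons, counts as employed).
Unemployed = 733 + 285 = 1,018 (jobless and actively searching, or on temporary layoff).
Labor force = 29,518 + 1,018 = 30,536.
Not in labor force = 4,452 + 11,203 + 3,420 + 817 = 19,892 (those not working and not actively searching are outside the labor force).
Civilian working-age population = 30,536 + 19,892 = 50,428.
Unemployment rate = 1,018 / 30,536 = 3.33%.
Labor force participation rate = 30,536 / 50,428 = 60.55%.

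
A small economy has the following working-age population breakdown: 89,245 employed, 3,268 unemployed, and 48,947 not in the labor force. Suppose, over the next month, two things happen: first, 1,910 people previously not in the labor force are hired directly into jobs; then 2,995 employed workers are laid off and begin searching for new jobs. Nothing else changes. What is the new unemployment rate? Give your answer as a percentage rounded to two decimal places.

New unemployment rate ≈ 6.63%.

Initially, labor force = 89,245 + 3,268 = 92,513, so u = 3,268/92,513 = 3.53%.
After the first change, employed and labor force both rise by 1,910; unemployed unchanged → E = 91,155, U = 3,268, labor force = 94,423.
After the second change, employed falls and unemployed rises by 2,995; labor force unchanged → E = 88,160, U = 6,263, labor force = 94,423.
New unemployment rate = 6,263 / 94,423 = 6.63%.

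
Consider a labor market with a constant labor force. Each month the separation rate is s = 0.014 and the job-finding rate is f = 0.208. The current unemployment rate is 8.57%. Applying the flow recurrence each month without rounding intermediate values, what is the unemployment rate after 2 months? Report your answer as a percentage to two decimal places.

With a fixed labor force, u_{t+1} = u_t + s·(1−u_t) − f·u_t = u_t·(1−s−f) + s.
Here 1−s−f = 0.778 and s = 0.014.
u_1 = 0.085700 × 0.778 + 0.014 = 0.080675.
u_2 = 0.080675 × 0.778 + 0.014 = 0.076765.

Unemployment rate after two months ≈ 7.68%.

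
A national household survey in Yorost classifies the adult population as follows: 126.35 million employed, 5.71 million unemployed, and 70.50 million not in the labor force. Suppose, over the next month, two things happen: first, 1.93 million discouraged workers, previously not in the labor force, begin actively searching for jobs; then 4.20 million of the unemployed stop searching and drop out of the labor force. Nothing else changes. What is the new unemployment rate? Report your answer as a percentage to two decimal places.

Initially, labor force = 126.35 + 5.71 = 132.06 million, so u = 5.71/132.06 = 4.32%.
After the first change, unemployed and labor force both rise by 1.93 → E = 126.35, U = 7.64, labor force = 133.99 million.
After the second change, unemployed and labor force both fall by 4.20 → E = 126.35, U = 3.44, labor force = 129.79 million.
New unemployment rate = 3.44 / 129.79 = 2.65%.

New unemployment rate ≈ 2.65%.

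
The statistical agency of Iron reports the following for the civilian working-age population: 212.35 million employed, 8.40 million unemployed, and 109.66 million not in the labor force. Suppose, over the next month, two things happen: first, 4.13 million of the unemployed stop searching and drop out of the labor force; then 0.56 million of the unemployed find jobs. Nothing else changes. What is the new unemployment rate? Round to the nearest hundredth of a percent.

New unemployment rate ≈ 1.71%.

Initially, labor force = 212.35 + 8.40 = 220.75 million, so u = 8.40/220.75 = 3.81%.
After the first change, unemployed and labor force both fall by 4.13 → E = 212.35, U = 4.27, labor force = 216.62 million.
After the second change, unemployed falls and employed rises by 0.56; labor force unchanged → E = 212.91, U = 3.71, labor force = 216.62 million.
New unemployment rate = 3.71 / 216.62 = 1.71%.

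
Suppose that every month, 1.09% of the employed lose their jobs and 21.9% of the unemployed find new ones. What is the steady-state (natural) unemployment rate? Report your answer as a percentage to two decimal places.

At steady state the flows balance: s·E = f·U, so U/(E+U) = s/(s+f).
u* = 1.09 / (1.09 + 21.9) = 1.09 / 22.99 = 4.74%.

Steady-state unemployment rate ≈ 4.74%.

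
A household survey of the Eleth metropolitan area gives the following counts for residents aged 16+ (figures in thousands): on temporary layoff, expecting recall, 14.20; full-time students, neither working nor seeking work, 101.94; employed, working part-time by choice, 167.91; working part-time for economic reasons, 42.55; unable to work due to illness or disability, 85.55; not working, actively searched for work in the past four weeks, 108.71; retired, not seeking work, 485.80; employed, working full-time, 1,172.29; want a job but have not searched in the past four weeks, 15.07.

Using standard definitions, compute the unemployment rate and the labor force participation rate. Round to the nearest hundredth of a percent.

Employed = 167.91 + 42.55 + 1,172.29 = 1,382.75 thousand (anyone who worked, including part-time for economic reasons, counts as employed).
Unemployed = 14.20 + 108.71 = 122.91 thousand (jobless and actively searching, or on temporary layoff).
Labor force = 1,382.75 + 122.91 = 1,505.66 thousand.
Not in labor force = 101.94 + 85.55 + 485.80 + 15.07 = 688.36 thousand (those not working and not actively searching are outside the labor force — including those who want a job but have given up searching).
Civilian working-age population = 1,505.66 + 688.36 = 2,194.02 thousand.
Unemployment rate = 122.91 / 1,505.66 = 8.16%.
Labor force participation rate = 1,505.66 / 2,194.02 = 68.63%.

Unemployment rate ≈ 8.16%; labor force participation rate ≈ 68.63%.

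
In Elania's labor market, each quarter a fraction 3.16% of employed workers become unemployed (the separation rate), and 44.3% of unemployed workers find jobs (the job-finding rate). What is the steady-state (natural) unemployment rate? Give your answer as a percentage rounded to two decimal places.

At steady state the flows balance: s·E = f·U, so U/(E+U) = s/(s+f).
u* = 3.16 / (3.16 + 44.3) = 3.16 / 47.46 = 6.66%.

Steady-state unemployment rate ≈ 6.66%.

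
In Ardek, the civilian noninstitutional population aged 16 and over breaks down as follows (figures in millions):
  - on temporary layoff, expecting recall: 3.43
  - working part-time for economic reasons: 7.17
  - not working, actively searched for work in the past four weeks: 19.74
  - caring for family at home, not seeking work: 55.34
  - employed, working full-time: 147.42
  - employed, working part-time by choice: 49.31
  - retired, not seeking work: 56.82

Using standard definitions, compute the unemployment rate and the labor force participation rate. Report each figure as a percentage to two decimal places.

Employed = 7.17 + 147.42 + 49.31 = 203.90 million (anyone who worked, including part-time for economic reasons, counts as employed).
Unemployed = 3.43 + 19.74 = 23.17 million (jobless and actively searching, or on temporary layoff).
Labor force = 203.90 + 23.17 = 227.07 million.
Not in labor force = 55.34 + 56.82 = 112.16 million (those not working and not actively searching are outside the labor force).
Civilian working-age population = 227.07 + 112.16 = 339.23 million.
Unemployment rate = 23.17 / 227.07 = 10.20%.
Labor force participation rate = 227.07 / 339.23 = 66.94%.

Unemployment rate ≈ 10.20%; labor force participation rate ≈ 66.94%.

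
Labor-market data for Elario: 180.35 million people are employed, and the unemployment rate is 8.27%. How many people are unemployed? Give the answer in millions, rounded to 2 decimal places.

About 16.26 million are unemployed.

Let U be the number unemployed. The labor force is E + U, and U/(E+U) = 0.0827.
So U = 0.0827 × 180.35 / (1 − 0.0827) = 14.9149 / 0.9173 ≈ 16.26 million.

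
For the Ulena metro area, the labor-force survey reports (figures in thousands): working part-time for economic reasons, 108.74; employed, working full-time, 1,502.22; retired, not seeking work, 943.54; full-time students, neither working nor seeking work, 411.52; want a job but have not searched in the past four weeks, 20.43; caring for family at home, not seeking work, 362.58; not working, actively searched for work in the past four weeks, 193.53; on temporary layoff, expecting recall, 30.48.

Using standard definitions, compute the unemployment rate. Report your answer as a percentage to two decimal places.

Employed = 108.74 + 1,502.22 = 1,610.96 thousand (anyone who worked, including part-time for economic reasons, counts as employed).
Unemployed = 193.53 + 30.48 = 224.01 thousand (jobless and actively searching, or on temporary layoff).
Labor force = 1,610.96 + 224.01 = 1,834.97 thousand.
Unemployment rate = 224.01 / 1,834.97 = 12.21%.

Unemployment rate ≈ 12.21%.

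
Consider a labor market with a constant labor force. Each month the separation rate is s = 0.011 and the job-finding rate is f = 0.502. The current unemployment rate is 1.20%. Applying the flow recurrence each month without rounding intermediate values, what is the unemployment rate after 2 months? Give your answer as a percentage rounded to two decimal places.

Unemployment rate after two months ≈ 1.92%.

With a fixed labor force, u_{t+1} = u_t + s·(1−u_t) − f·u_t = u_t·(1−s−f) + s.
Here 1−s−f = 0.487 and s = 0.011.
u_1 = 0.012000 × 0.487 + 0.011 = 0.016844.
u_2 = 0.016844 × 0.487 + 0.011 = 0.019203.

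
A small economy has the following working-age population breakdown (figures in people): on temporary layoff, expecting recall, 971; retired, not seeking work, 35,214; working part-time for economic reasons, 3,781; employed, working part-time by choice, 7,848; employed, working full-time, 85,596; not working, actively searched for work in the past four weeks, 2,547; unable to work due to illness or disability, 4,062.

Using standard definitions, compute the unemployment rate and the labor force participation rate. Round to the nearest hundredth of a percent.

Employed = 3,781 + 7,848 + 85,596 = 97,225 (anyone who worked, including part-time for economic reasons, counts as employed).
Unemployed = 971 + 2,547 = 3,518 (jobless and actively searching, or on temporary layoff).
Labor force = 97,225 + 3,518 = 100,743.
Not in labor force = 35,214 + 4,062 = 39,276 (those not working and not actively searching are outside the labor force).
Civilian working-age population = 100,743 + 39,276 = 140,019.
Unemployment rate = 3,518 / 100,743 = 3.49%.
Labor force participation rate = 100,743 / 140,019 = 71.95%.

Unemployment rate ≈ 3.49%; labor force participation rate ≈ 71.95%.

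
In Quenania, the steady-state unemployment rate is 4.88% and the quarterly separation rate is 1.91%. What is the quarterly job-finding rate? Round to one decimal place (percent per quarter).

From u* = s/(s+f): f = s·(1−u)/u.
f = 1.91 × (1 − 0.0488) / 0.0488 = 1.8168 / 0.0488 ≈ 37.2% per quarter.

Job-finding rate ≈ 37.2% per quarter.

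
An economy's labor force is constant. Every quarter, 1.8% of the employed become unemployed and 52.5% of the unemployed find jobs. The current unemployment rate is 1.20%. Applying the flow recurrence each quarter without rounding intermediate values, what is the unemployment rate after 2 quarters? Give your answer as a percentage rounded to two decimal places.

Unemployment rate after two quarters ≈ 2.87%.

With a fixed labor force, u_{t+1} = u_t + s·(1−u_t) − f·u_t = u_t·(1−s−f) + s.
Here 1−s−f = 0.457 and s = 0.018.
u_1 = 0.012000 × 0.457 + 0.018 = 0.023484.
u_2 = 0.023484 × 0.457 + 0.018 = 0.028732.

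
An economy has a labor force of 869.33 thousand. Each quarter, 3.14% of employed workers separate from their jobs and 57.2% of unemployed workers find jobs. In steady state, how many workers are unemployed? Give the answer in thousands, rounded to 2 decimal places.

About 45.24 thousand are unemployed in steady state.

Steady-state unemployment rate u* = s/(s+f) = 3.14/(3.14+57.2) = 0.052038.
Unemployed = u* × labor force = 0.052038 × 869.33 ≈ 45.24 thousand.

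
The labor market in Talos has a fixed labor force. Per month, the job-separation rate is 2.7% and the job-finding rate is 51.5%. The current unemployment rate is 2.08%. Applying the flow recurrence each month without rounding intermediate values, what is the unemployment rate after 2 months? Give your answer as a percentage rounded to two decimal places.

Unemployment rate after two months ≈ 4.37%.

With a fixed labor force, u_{t+1} = u_t + s·(1−u_t) − f·u_t = u_t·(1−s−f) + s.
Here 1−s−f = 0.458 and s = 0.027.
u_1 = 0.020800 × 0.458 + 0.027 = 0.036526.
u_2 = 0.036526 × 0.458 + 0.027 = 0.043729.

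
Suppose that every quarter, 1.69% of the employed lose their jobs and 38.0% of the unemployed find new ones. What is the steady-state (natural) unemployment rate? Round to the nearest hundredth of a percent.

At steady state the flows balance: s·E = f·U, so U/(E+U) = s/(s+f).
u* = 1.69 / (1.69 + 38.0) = 1.69 / 39.69 = 4.26%.

Steady-state unemployment rate ≈ 4.26%.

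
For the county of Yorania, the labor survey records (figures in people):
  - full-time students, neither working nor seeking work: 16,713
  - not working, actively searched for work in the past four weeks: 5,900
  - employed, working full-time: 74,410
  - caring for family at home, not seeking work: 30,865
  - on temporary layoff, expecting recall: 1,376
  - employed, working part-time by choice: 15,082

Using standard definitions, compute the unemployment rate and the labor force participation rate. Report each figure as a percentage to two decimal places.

Employed = 74,410 + 15,082 = 89,492.
Unemployed = 5,900 + 1,376 = 7,276 (jobless and actively searching, or on temporary layoff).
Labor force = 89,492 + 7,276 = 96,768.
Not in labor force = 16,713 + 30,865 = 47,578 (those not working and not actively searching are outside the labor force).
Civilian working-age population = 96,768 + 47,578 = 144,346.
Unemployment rate = 7,276 / 96,768 = 7.52%.
Labor force participation rate = 96,768 / 144,346 = 67.04%.

Unemployment rate ≈ 7.52%; labor force participation rate ≈ 67.04%.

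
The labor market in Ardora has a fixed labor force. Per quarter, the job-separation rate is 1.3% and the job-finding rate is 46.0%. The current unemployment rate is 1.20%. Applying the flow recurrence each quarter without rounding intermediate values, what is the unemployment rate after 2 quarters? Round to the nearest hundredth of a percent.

Unemployment rate after two quarters ≈ 2.32%.

With a fixed labor force, u_{t+1} = u_t + s·(1−u_t) − f·u_t = u_t·(1−s−f) + s.
Here 1−s−f = 0.527 and s = 0.013.
u_1 = 0.012000 × 0.527 + 0.013 = 0.019324.
u_2 = 0.019324 × 0.527 + 0.013 = 0.023184.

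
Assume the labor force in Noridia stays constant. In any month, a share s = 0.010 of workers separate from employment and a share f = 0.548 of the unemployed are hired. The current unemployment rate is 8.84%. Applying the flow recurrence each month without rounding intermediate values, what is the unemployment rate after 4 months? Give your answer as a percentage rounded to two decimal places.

With a fixed labor force, u_{t+1} = u_t + s·(1−u_t) − f·u_t = u_t·(1−s−f) + s.
Here 1−s−f = 0.442 and s = 0.010.
u_1 = 0.088400 × 0.442 + 0.010 = 0.049073.
u_2 = 0.049073 × 0.442 + 0.010 = 0.031690.
u_3 = 0.031690 × 0.442 + 0.010 = 0.024007.
u_4 = 0.024007 × 0.442 + 0.010 = 0.020611.

Unemployment rate after four months ≈ 2.06%.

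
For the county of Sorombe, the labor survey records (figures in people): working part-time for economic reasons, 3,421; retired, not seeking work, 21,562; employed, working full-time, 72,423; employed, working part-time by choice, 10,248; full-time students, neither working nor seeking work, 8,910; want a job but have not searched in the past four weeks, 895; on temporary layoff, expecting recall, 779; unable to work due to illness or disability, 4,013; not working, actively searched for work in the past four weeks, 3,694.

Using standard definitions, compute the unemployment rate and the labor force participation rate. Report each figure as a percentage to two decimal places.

Unemployment rate ≈ 4.94%; labor force participation rate ≈ 71.91%.

Employed = 3,421 + 72,423 + 10,248 = 86,092 (anyone who worked, including part-time for economic reasons, counts as employed).
Unemployed = 779 + 3,694 = 4,473 (jobless and actively searching, or on temporary layoff).
Labor force = 86,092 + 4,473 = 90,565.
Not in labor force = 21,562 + 8,910 + 895 + 4,013 = 35,380 (those not working and not actively searching are outside the labor force — including those who want a job but have given up searching).
Civilian working-age population = 90,565 + 35,380 = 125,945.
Unemployment rate = 4,473 / 90,565 = 4.94%.
Labor force participation rate = 90,565 / 125,945 = 71.91%.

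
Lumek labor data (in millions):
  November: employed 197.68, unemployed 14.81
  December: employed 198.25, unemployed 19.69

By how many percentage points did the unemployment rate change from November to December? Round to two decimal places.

November: labor force = 197.68 + 14.81 = 212.49; u = 14.81/212.49 = 6.97%.
December: labor force = 198.25 + 19.69 = 217.94; u = 19.69/217.94 = 9.03%.
Change = 9.03% − 6.97% = +2.06 pp.

The unemployment rate changed by +2.06 percentage points.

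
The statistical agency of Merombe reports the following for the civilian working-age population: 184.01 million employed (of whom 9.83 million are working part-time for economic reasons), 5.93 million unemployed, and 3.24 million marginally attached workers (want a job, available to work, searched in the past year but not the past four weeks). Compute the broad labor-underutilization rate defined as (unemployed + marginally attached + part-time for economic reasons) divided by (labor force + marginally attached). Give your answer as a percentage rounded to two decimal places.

Labor force = 184.01 + 5.93 = 189.94 million.
Numerator = 5.93 + 3.24 + 9.83 = 19.00 million.
Denominator = 189.94 + 3.24 = 193.18 million.
Broad rate = 19.00 / 193.18 = 9.84%.

Broad underutilization rate ≈ 9.84%.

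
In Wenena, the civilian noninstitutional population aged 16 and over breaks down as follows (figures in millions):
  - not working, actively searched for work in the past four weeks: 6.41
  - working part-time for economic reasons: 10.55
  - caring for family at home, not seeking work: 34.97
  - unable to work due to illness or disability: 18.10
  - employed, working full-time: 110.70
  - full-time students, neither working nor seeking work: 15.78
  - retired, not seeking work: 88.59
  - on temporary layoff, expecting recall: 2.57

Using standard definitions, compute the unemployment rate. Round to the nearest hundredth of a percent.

Unemployment rate ≈ 6.90%.

Employed = 10.55 + 110.70 = 121.25 million (anyone who worked, including part-time for economic reasons, counts as employed).
Unemployed = 6.41 + 2.57 = 8.98 million (jobless and actively searching, or on temporary layoff).
Labor force = 121.25 + 8.98 = 130.23 million.
Unemployment rate = 8.98 / 130.23 = 6.90%.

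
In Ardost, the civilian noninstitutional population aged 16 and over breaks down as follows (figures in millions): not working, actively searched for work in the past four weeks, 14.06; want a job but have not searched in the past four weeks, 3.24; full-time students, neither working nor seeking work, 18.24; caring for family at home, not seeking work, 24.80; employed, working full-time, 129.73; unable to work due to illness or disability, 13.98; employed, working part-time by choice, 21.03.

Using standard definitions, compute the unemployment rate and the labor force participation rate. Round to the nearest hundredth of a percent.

Employed = 129.73 + 21.03 = 150.76 million.
Unemployed = 14.06 million.
Labor force = 150.76 + 14.06 = 164.82 million.
Not in labor force = 3.24 + 18.24 + 24.80 + 13.98 = 60.26 million (those not working and not actively searching are outside the labor force — including those who want a job but have given up searching).
Civilian working-age population = 164.82 + 60.26 = 225.08 million.
Unemployment rate = 14.06 / 164.82 = 8.53%.
Labor force participation rate = 164.82 / 225.08 = 73.23%.

Unemployment rate ≈ 8.53%; labor force participation rate ≈ 73.23%.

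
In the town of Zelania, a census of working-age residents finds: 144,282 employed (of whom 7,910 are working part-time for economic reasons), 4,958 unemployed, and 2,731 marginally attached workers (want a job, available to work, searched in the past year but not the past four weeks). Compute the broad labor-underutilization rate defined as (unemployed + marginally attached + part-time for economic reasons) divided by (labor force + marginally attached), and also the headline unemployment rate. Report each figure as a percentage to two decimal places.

Labor force = 144,282 + 4,958 = 149,240.
Numerator = 4,958 + 2,731 + 7,910 = 15,599.
Denominator = 149,240 + 2,731 = 151,971.
Broad rate = 15,599 / 151,971 = 10.26%.
Headline unemployment rate = 4,958 / 149,240 = 3.32%.

Broad underutilization rate ≈ 10.26%; headline unemployment rate ≈ 3.32%.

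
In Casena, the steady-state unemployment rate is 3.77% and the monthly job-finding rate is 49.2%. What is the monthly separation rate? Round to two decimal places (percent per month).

From u* = s/(s+f): s = u·f/(1−u).
s = 0.0377 × 49.2 / (1 − 0.0377) = 1.8548 / 0.9623 ≈ 1.93% per month.

Separation rate ≈ 1.93% per month.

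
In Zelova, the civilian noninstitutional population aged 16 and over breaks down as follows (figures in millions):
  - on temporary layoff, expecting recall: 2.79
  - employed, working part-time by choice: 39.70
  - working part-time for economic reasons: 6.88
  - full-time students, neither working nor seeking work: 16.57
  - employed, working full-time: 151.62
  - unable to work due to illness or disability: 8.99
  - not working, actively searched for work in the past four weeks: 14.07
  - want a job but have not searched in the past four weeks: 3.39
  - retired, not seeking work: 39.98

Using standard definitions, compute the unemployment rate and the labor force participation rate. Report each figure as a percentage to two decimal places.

Unemployment rate ≈ 7.84%; labor force participation rate ≈ 75.73%.

Employed = 39.70 + 6.88 + 151.62 = 198.20 million (anyone who worked, including part-time for economic reasons, counts as employed).
Unemployed = 2.79 + 14.07 = 16.86 million (jobless and actively searching, or on temporary layoff).
Labor force = 198.20 + 16.86 = 215.06 million.
Not in labor force = 16.57 + 8.99 + 3.39 + 39.98 = 68.93 million (those not working and not actively searching are outside the labor force — including those who want a job but have given up searching).
Civilian working-age population = 215.06 + 68.93 = 283.99 million.
Unemployment rate = 16.86 / 215.06 = 7.84%.
Labor force participation rate = 215.06 / 283.99 = 75.73%.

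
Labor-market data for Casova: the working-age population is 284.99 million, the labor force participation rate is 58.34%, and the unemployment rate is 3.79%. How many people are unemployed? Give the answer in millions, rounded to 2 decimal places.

About 6.30 million are unemployed.

Labor force = 0.5834 × 284.99 = 166.26 million.
Unemployed = 0.0379 × 166.26 ≈ 6.30 million.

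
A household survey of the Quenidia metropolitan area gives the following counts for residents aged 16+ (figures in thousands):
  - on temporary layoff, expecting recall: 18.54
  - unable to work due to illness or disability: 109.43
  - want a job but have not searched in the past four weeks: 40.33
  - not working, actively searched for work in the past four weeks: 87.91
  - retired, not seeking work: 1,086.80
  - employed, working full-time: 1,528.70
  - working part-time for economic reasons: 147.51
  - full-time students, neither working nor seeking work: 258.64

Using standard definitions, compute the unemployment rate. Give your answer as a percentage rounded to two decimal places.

Employed = 1,528.70 + 147.51 = 1,676.21 thousand (anyone who worked, including part-time for economic reasons, counts as employed).
Unemployed = 18.54 + 87.91 = 106.45 thousand (jobless and actively searching, or on temporary layoff).
Labor force = 1,676.21 + 106.45 = 1,782.66 thousand.
Unemployment rate = 106.45 / 1,782.66 = 5.97%.

Unemployment rate ≈ 5.97%.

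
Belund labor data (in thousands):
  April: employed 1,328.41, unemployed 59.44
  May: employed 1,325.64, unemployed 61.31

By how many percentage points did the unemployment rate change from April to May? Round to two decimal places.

April: labor force = 1,328.41 + 59.44 = 1,387.85; u = 59.44/1,387.85 = 4.28%.
May: labor force = 1,325.64 + 61.31 = 1,386.95; u = 61.31/1,386.95 = 4.42%.
Change = 4.42% − 4.28% = +0.14 pp.

The unemployment rate changed by +0.14 percentage points.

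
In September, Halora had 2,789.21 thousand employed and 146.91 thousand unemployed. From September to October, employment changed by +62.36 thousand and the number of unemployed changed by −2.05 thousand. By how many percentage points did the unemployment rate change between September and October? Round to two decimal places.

The unemployment rate changed by −0.17 percentage points.

September: labor force = 2,789.21 + 146.91 = 2,936.12; u = 146.91/2,936.12 = 5.00%.
October: labor force = 2,851.57 + 144.86 = 2,996.43; u = 144.86/2,996.43 = 4.83%.
Change = 4.83% − 5.00% = −0.17 pp.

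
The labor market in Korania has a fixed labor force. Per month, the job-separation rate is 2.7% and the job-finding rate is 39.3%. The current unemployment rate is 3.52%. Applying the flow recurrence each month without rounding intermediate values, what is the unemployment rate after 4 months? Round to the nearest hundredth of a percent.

With a fixed labor force, u_{t+1} = u_t + s·(1−u_t) − f·u_t = u_t·(1−s−f) + s.
Here 1−s−f = 0.580 and s = 0.027.
u_1 = 0.035200 × 0.580 + 0.027 = 0.047416.
u_2 = 0.047416 × 0.580 + 0.027 = 0.054501.
u_3 = 0.054501 × 0.580 + 0.027 = 0.058611.
u_4 = 0.058611 × 0.580 + 0.027 = 0.060994.

Unemployment rate after four months ≈ 6.10%.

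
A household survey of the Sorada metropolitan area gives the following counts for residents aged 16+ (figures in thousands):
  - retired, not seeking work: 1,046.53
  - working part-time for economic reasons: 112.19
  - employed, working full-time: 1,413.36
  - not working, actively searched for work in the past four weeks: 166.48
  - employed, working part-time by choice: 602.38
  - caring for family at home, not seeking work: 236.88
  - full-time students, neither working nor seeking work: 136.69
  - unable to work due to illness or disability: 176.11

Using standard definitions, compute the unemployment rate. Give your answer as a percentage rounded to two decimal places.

Employed = 112.19 + 1,413.36 + 602.38 = 2,127.93 thousand (anyone who worked, including part-time for economic reasons, counts as employed).
Unemployed = 166.48 thousand.
Labor force = 2,127.93 + 166.48 = 2,294.41 thousand.
Unemployment rate = 166.48 / 2,294.41 = 7.26%.

Unemployment rate ≈ 7.26%.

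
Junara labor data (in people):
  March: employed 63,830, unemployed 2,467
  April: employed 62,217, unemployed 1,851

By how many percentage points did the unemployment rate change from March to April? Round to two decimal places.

March: labor force = 63,830 + 2,467 = 66,297; u = 2,467/66,297 = 3.72%.
April: labor force = 62,217 + 1,851 = 64,068; u = 1,851/64,068 = 2.89%.
Change = 2.89% − 3.72% = −0.83 pp.

The unemployment rate changed by −0.83 percentage points.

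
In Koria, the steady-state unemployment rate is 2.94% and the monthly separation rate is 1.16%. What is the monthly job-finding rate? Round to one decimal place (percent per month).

From u* = s/(s+f): f = s·(1−u)/u.
f = 1.16 × (1 − 0.0294) / 0.0294 = 1.1259 / 0.0294 ≈ 38.3% per month.

Job-finding rate ≈ 38.3% per month.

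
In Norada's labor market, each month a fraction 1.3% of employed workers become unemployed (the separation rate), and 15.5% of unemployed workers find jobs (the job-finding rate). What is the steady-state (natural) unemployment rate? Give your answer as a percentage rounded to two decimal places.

At steady state the flows balance: s·E = f·U, so U/(E+U) = s/(s+f).
u* = 1.3 / (1.3 + 15.5) = 1.3 / 16.80 = 7.74%.

Steady-state unemployment rate ≈ 7.74%.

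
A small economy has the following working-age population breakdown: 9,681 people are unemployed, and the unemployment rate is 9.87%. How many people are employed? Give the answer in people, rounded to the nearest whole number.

Labor force = U / u = 9,681 / 0.0987 ≈ 98,085.
Employed = labor force − unemployed = 98,085 − 9,681 = 88,404.

About 88,404 are employed.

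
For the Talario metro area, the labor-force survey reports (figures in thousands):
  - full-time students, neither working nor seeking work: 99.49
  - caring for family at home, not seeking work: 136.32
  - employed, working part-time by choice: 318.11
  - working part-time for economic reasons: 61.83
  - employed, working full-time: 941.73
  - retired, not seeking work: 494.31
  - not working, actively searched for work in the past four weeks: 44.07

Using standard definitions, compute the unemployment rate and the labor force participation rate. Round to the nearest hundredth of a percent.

Unemployment rate ≈ 3.23%; labor force participation rate ≈ 65.16%.

Employed = 318.11 + 61.83 + 941.73 = 1,321.67 thousand (anyone who worked, including part-time for economic reasons, counts as employed).
Unemployed = 44.07 thousand.
Labor force = 1,321.67 + 44.07 = 1,365.74 thousand.
Not in labor force = 99.49 + 136.32 + 494.31 = 730.12 thousand (those not working and not actively searching are outside the labor force).
Civilian working-age population = 1,365.74 + 730.12 = 2,095.86 thousand.
Unemployment rate = 44.07 / 1,365.74 = 3.23%.
Labor force participation rate = 1,365.74 / 2,095.86 = 65.16%.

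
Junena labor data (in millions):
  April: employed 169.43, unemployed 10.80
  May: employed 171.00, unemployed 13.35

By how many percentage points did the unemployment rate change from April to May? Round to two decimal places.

April: labor force = 169.43 + 10.80 = 180.23; u = 10.80/180.23 = 5.99%.
May: labor force = 171.00 + 13.35 = 184.35; u = 13.35/184.35 = 7.24%.
Change = 7.24% − 5.99% = +1.25 pp.

The unemployment rate changed by +1.25 percentage points.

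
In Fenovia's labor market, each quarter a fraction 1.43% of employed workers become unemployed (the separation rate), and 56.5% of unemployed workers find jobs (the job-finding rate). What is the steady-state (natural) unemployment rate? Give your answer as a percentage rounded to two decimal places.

At steady state the flows balance: s·E = f·U, so U/(E+U) = s/(s+f).
u* = 1.43 / (1.43 + 56.5) = 1.43 / 57.93 = 2.47%.

Steady-state unemployment rate ≈ 2.47%.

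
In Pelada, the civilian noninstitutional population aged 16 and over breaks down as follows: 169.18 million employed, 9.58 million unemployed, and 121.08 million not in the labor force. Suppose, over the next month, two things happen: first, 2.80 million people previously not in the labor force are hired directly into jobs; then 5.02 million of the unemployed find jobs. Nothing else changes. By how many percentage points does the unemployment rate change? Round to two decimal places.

The unemployment rate changes by −2.85 percentage points.

Initially, labor force = 169.18 + 9.58 = 178.76 million, so u = 9.58/178.76 = 5.36%.
After the first change, employed and labor force both rise by 2.80; unemployed unchanged → E = 171.98, U = 9.58, labor force = 181.56 million.
After the second change, unemployed falls and employed rises by 5.02; labor force unchanged → E = 177.00, U = 4.56, labor force = 181.56 million.
New unemployment rate = 4.56 / 181.56 = 2.51%.
Change = 2.51% − 5.36% = −2.85 percentage points.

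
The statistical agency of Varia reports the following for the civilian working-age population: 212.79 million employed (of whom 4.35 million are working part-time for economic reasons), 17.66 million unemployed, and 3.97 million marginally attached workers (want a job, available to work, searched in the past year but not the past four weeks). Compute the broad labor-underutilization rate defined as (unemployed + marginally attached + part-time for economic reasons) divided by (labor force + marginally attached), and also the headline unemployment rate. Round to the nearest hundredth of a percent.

Labor force = 212.79 + 17.66 = 230.45 million.
Numerator = 17.66 + 3.97 + 4.35 = 25.98 million.
Denominator = 230.45 + 3.97 = 234.42 million.
Broad rate = 25.98 / 234.42 = 11.08%.
Headline unemployment rate = 17.66 / 230.45 = 7.66%.

Broad underutilization rate ≈ 11.08%; headline unemployment rate ≈ 7.66%.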